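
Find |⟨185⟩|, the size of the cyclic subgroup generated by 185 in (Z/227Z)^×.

113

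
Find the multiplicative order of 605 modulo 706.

32

Since 605 ∈ (Z/706Z)^×, its order divides φ(706) = φ(2)·φ(353) = 1·352 = 352 = 2^5 · 11.
Divisors of 352: 1, 2, 4, 8, 11, 16, 22, 32, 44, 88, 176, 352.
Test each divisor d:
605^1 ≡ 605 (mod 706)
605^2 ≡ 317 (mod 706)
605^4 ≡ 237 (mod 706)
605^8 ≡ 395 (mod 706)
605^11 ≡ 569 (mod 706)
605^16 ≡ 705 (mod 706)
605^22 ≡ 413 (mod 706)
605^32 ≡ 1 (mod 706) ✓
Therefore the multiplicative order of 605 modulo 706 is 32.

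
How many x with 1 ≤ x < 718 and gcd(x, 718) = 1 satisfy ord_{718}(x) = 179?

178

φ(718) = φ(2)·φ(359) = 1·358 = 358 = 2 · 179.
(Z/718Z)^× is cyclic (|G| = 358); a cyclic group of order m has exactly φ(d) elements of each order d | m, and none otherwise.
179 | 358, and φ(179) = 179 − 1 = 178.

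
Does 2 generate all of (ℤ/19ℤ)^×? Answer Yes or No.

φ(19) = 19 − 1 = 18 = 2 · 3^2.
Test 2^(18/q) mod 19 for each prime factor q of 18:
2^9 ≡ 18 (mod 19)  [q = 2: ≢ 1 ✓]
2^6 ≡ 7 (mod 19)  [q = 3: ≢ 1 ✓]
Every test exponent gives a nontrivial residue, hence 2 generates the full group.

Yes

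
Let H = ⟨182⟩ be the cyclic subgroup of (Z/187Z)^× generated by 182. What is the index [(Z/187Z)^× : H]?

ord(182) | φ(187) = φ(11·17) = (11−1)·(17−1) = 10·16 = 160 = 2^5 · 5.
Divisors of 160: 1, 2, 4, 5, 8, 10, 16, 20, 32, 40, 80, 160.
Check 182^d mod 187 for each divisor in increasing order:
182^1 ≡ 182 (mod 187)
182^2 ≡ 25 (mod 187)
182^4 ≡ 64 (mod 187)
182^5 ≡ 54 (mod 187)
182^8 ≡ 169 (mod 187)
182^10 ≡ 111 (mod 187)
182^16 ≡ 137 (mod 187)
182^20 ≡ 166 (mod 187)
182^32 ≡ 69 (mod 187)
182^40 ≡ 67 (mod 187)
182^80 ≡ 1 (mod 187) ✓
So ord_187(182) = 80, hence |⟨182⟩| = 80.
The index is φ(187) / ord(182) = 160 / 80 = 2.

2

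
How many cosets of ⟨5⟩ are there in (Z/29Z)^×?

ord(5) | φ(29) = 29 − 1 = 28 = 2^2 · 7.
Divisors of 28: 1, 2, 4, 7, 14, 28.
Check 5^d mod 29 for each divisor in increasing order:
5^1 ≡ 5 (mod 29)
5^2 ≡ 25 (mod 29)
5^4 ≡ 16 (mod 29)
5^7 ≡ 28 (mod 29)
5^14 ≡ 1 (mod 29) ✓
Thus |⟨5⟩| = ord(5) = 14.
Index = |(Z/29Z)^×| / |⟨5⟩| = 28 / 14 = 2.

2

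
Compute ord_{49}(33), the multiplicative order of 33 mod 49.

42

The order of 33 must divide φ(49) = φ(7^2) = 7·(7−1) = 42 = 2 · 3 · 7.
Divisors of 42: 1, 2, 3, 6, 7, 14, 21, 42.
Compute 33^d (mod 49) for the divisors d until we hit 1:
33^1 ≡ 33 (mod 49)
33^2 ≡ 11 (mod 49)
33^3 ≡ 20 (mod 49)
33^6 ≡ 8 (mod 49)
33^7 ≡ 19 (mod 49)
33^14 ≡ 18 (mod 49)
33^21 ≡ 48 (mod 49)
33^42 ≡ 1 (mod 49) ✓
So ord_49(33) = 42.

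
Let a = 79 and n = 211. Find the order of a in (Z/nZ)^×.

35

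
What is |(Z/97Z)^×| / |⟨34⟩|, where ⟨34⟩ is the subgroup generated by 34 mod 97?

3

Since 34 ∈ (Z/97Z)^×, its order divides φ(97) = 97 − 1 = 96 = 2^5 · 3.
Divisors of 96: 1, 2, 3, 4, 6, 8, 12, 16, 24, 32, 48, 96.
Test each divisor d:
34^1 ≡ 34 (mod 97)
34^2 ≡ 89 (mod 97)
34^3 ≡ 19 (mod 97)
34^4 ≡ 64 (mod 97)
34^6 ≡ 70 (mod 97)
34^8 ≡ 22 (mod 97)
34^12 ≡ 50 (mod 97)
34^16 ≡ 96 (mod 97)
34^24 ≡ 75 (mod 97)
34^32 ≡ 1 (mod 97) ✓
The order of 34 is 32, so the subgroup it generates has 32 elements.
Index = |(Z/97Z)^×| / |⟨34⟩| = 96 / 32 = 3.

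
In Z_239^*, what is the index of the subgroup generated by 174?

Since 174 ∈ (Z/239Z)^×, its order divides φ(239) = 239 − 1 = 238 = 2 · 7 · 17.
Divisors of 238: 1, 2, 7, 14, 17, 34, 119, 238.
Compute 174^d (mod 239) for the divisors d until we hit 1:
174^1 ≡ 174 (mod 239)
174^2 ≡ 162 (mod 239)
174^7 ≡ 166 (mod 239)
174^14 ≡ 71 (mod 239)
174^17 ≡ 201 (mod 239)
174^34 ≡ 10 (mod 239)
174^119 ≡ 1 (mod 239) ✓
The order of 174 is 119, so the subgroup it generates has 119 elements.
Index = |(Z/239Z)^×| / |⟨174⟩| = 238 / 119 = 2.

2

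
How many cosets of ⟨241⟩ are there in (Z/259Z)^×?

6

By Lagrange's theorem, ord_259(241) divides φ(259) = φ(7·37) = (7−1)·(37−1) = 6·36 = 216 = 2^3 · 3^3.
Divisors of 216: 1, 2, 3, 4, 6, 8, 9, 12, 18, 24, 27, 36, 54, 72, 108, 216.
Compute 241^d (mod 259) for the divisors d until we hit 1:
241^1 ≡ 241 (mod 259)
241^2 ≡ 65 (mod 259)
241^3 ≡ 125 (mod 259)
241^4 ≡ 81 (mod 259)
241^6 ≡ 85 (mod 259)
241^8 ≡ 86 (mod 259)
241^9 ≡ 6 (mod 259)
241^12 ≡ 232 (mod 259)
241^18 ≡ 36 (mod 259)
241^24 ≡ 211 (mod 259)
241^27 ≡ 216 (mod 259)
241^36 ≡ 1 (mod 259) ✓
So ord_259(241) = 36, hence |⟨241⟩| = 36.
The index is φ(259) / ord(241) = 216 / 36 = 6.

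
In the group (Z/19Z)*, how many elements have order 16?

0

φ(19) = 19 − 1 = 18 = 2 · 3^2.
In a cyclic group of order 18, there are φ(d) elements of order d for each divisor d of 18, and zero for non-divisors.
Here 18 is not a multiple of 16, so there are no elements of order 16.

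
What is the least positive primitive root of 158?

φ(158) = φ(2)·φ(79) = 1·78 = 78 = 2 · 3 · 13.
Test candidates g = 2, 3, … against the prime factors q ∈ {2, 3, 13} of φ(158): g is a generator iff g^(78/q) ≢ 1 for every such q.
g = 2: gcd(2, 158) = 2 > 1, not a unit — skip.
g = 3: 3^39 ≡ 157; 3^26 ≡ 23; 3^6 ≡ 97 — none is 1, so 3 is a primitive root.
The smallest primitive root modulo 158 is 3.

3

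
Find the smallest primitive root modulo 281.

3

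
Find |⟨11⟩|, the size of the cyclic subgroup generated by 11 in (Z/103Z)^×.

102

ord(11) | φ(103) = 103 − 1 = 102 = 2 · 3 · 17.
Divisors of 102: 1, 2, 3, 6, 17, 34, 51, 102.
Compute 11^d (mod 103) for the divisors d until we hit 1:
11^1 ≡ 11 (mod 103)
11^2 ≡ 18 (mod 103)
11^3 ≡ 95 (mod 103)
11^6 ≡ 64 (mod 103)
11^17 ≡ 57 (mod 103)
11^34 ≡ 56 (mod 103)
11^51 ≡ 102 (mod 103)
11^102 ≡ 1 (mod 103) ✓
The smallest such exponent is 102, so the order of 11 is 102.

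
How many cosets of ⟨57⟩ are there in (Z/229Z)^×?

12

The order of 57 must divide φ(229) = 229 − 1 = 228 = 2^2 · 3 · 19.
Divisors of 228: 1, 2, 3, 4, 6, 12, 19, 38, 57, 76, 114, 228.
Evaluate successive powers at the divisors of 228:
57^1 ≡ 57 (mod 229)
57^2 ≡ 43 (mod 229)
57^3 ≡ 161 (mod 229)
57^4 ≡ 17 (mod 229)
57^6 ≡ 44 (mod 229)
57^12 ≡ 104 (mod 229)
57^19 ≡ 1 (mod 229) ✓
So ord_229(57) = 19, hence |⟨57⟩| = 19.
Index = |(Z/229Z)^×| / |⟨57⟩| = 228 / 19 = 12.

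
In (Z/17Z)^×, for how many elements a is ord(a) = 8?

φ(17) = 17 − 1 = 16 = 2^4.
(Z/17Z)^× is cyclic (|G| = 16); a cyclic group of order m has exactly φ(d) elements of each order d | m, and none otherwise.
8 = 2^3 divides 16, and φ(8) = 4.

4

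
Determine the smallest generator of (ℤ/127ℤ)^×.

φ(127) = 127 − 1 = 126 = 2 · 3^2 · 7.
g is a primitive root iff g^(126/q) ≢ 1 (mod 127) for each prime q ∈ {2, 3, 7}.
g = 2: 2^63 ≡ 1 — hits 1, so not a primitive root.
g = 3: 3^63 ≡ 126; 3^42 ≡ 107; 3^18 ≡ 4 — none is 1, so 3 is a primitive root.
Hence the least primitive root of 127 is 3.

3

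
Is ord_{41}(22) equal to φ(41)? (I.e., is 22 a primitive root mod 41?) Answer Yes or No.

Yes

φ(41) = 41 − 1 = 40 = 2^3 · 5.
Test 22^(40/q) mod 41 for each prime factor q of 40:
22^20 ≡ 40 (mod 41)  [q = 2: ≢ 1 ✓]
22^8 ≡ 37 (mod 41)  [q = 5: ≢ 1 ✓]
Every test exponent gives a nontrivial residue, hence 22 generates the full group.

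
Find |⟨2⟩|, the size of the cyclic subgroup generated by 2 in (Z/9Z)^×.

Since 2 ∈ (Z/9Z)^×, its order divides φ(9) = φ(3^2) = 3·(3−1) = 6 = 2 · 3.
Divisors of 6: 1, 2, 3, 6.
Compute 2^d (mod 9) for the divisors d until we hit 1:
2^1 ≡ 2
2^2 ≡ 4
2^3 ≡ 8
2^6 ≡ 1
The smallest such exponent is 6, so the order of 2 is 6.

6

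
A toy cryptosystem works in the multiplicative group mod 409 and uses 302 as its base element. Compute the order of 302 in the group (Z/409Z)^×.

ord(302) | φ(409) = 409 − 1 = 408 = 2^3 · 3 · 17.
Divisors of 408: 1, 2, 3, 4, 6, 8, 12, 17, 24, 34, 51, 68, 102, 136, 204, 408.
Compute 302^d (mod 409) for the divisors d until we hit 1:
302^1 ≡ 302 (mod 409)
302^2 ≡ 406 (mod 409)
302^3 ≡ 321 (mod 409)
302^4 ≡ 9 (mod 409)
302^6 ≡ 382 (mod 409)
302^8 ≡ 81 (mod 409)
302^12 ≡ 320 (mod 409)
302^17 ≡ 226 (mod 409)
302^24 ≡ 150 (mod 409)
302^34 ≡ 360 (mod 409)
302^51 ≡ 378 (mod 409)
302^68 ≡ 356 (mod 409)
302^102 ≡ 143 (mod 409)
302^136 ≡ 355 (mod 409)
302^204 ≡ 408 (mod 409)
302^408 ≡ 1 (mod 409) ✓
Hence ord(302) = 408.

408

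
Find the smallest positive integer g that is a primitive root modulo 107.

2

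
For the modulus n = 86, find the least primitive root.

3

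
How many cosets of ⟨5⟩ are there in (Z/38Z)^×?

2

ord(5) | φ(38) = φ(2)·φ(19) = 1·18 = 18 = 2 · 3^2.
Divisors of 18: 1, 2, 3, 6, 9, 18.
Compute 5^d (mod 38) for the divisors d until we hit 1:
5^1 ≡ 5
5^2 ≡ 25
5^3 ≡ 11
5^6 ≡ 7
5^9 ≡ 1
So ord_38(5) = 9, hence |⟨5⟩| = 9.
[(Z/38Z)^× : ⟨5⟩] = 18/9 = 2.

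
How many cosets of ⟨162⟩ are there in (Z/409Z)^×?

6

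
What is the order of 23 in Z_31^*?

10

The order of 23 must divide φ(31) = 31 − 1 = 30 = 2 · 3 · 5.
Divisors of 30: 1, 2, 3, 5, 6, 10, 15, 30.
Compute 23^d (mod 31) for the divisors d until we hit 1:
23^1 ≡ 23 (mod 31)
23^2 ≡ 2 (mod 31)
23^3 ≡ 15 (mod 31)
23^5 ≡ 30 (mod 31)
23^6 ≡ 8 (mod 31)
23^10 ≡ 1 (mod 31) ✓
Hence ord(23) = 10.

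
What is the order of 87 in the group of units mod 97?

Since 87 ∈ (Z/97Z)^×, its order divides φ(97) = 97 − 1 = 96 = 2^5 · 3.
Divisors of 96: 1, 2, 3, 4, 6, 8, 12, 16, 24, 32, 48, 96.
Evaluate successive powers at the divisors of 96:
87^1 ≡ 87 (mod 97)
87^2 ≡ 3 (mod 97)
87^3 ≡ 67 (mod 97)
87^4 ≡ 9 (mod 97)
87^6 ≡ 27 (mod 97)
87^8 ≡ 81 (mod 97)
87^12 ≡ 50 (mod 97)
87^16 ≡ 62 (mod 97)
87^24 ≡ 75 (mod 97)
87^32 ≡ 61 (mod 97)
87^48 ≡ 96 (mod 97)
87^96 ≡ 1 (mod 97) ✓
So ord_97(87) = 96.

96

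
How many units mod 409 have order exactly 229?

φ(409) = 409 − 1 = 408 = 2^3 · 3 · 17.
Since (Z/409Z)^× is cyclic of order 408, the number of elements of order d is φ(d) when d | 408 and 0 otherwise.
Here 408 is not a multiple of 229, so there are no elements of order 229.

0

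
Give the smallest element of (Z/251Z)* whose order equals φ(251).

6

φ(251) = 251 − 1 = 250 = 2 · 5^3.
g is a primitive root iff g^(250/q) ≢ 1 (mod 251) for each prime q ∈ {2, 5}.
g = 2: 2^125 ≡ 250; 2^50 ≡ 1 — hits 1, so not a primitive root.
g = 3: 3^125 ≡ 1 — hits 1, so not a primitive root.
g = 4: 4^125 ≡ 1 — hits 1, so not a primitive root.
g = 5: 5^125 ≡ 1 — hits 1, so not a primitive root.
g = 6: 6^125 ≡ 250; 6^50 ≡ 219 — none is 1, so 6 is a primitive root.
So 6 is the smallest generator of (Z/251Z)^×.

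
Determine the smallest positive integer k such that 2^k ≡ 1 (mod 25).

Since 2 ∈ (Z/25Z)^×, its order divides φ(25) = φ(5^2) = 5·(5−1) = 20 = 2^2 · 5.
Divisors of 20: 1, 2, 4, 5, 10, 20.
Check 2^d mod 25 for each divisor in increasing order:
2^1 ≡ 2 (mod 25)
2^2 ≡ 4 (mod 25)
2^4 ≡ 16 (mod 25)
2^5 ≡ 7 (mod 25)
2^10 ≡ 24 (mod 25)
2^20 ≡ 1 (mod 25) ✓
Hence ord(2) = 20.

20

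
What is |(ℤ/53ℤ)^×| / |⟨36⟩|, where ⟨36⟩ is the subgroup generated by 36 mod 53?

4

The order of 36 must divide φ(53) = 53 − 1 = 52 = 2^2 · 13.
Divisors of 52: 1, 2, 4, 13, 26, 52.
Evaluate successive powers at the divisors of 52:
36^1 ≡ 36 (mod 53)
36^2 ≡ 24 (mod 53)
36^4 ≡ 46 (mod 53)
36^13 ≡ 1 (mod 53) ✓
Thus |⟨36⟩| = ord(36) = 13.
The index is φ(53) / ord(36) = 52 / 13 = 4.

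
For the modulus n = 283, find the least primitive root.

φ(283) = 283 − 1 = 282 = 2 · 3 · 47.
g is a primitive root iff g^(282/q) ≢ 1 (mod 283) for each prime q ∈ {2, 3, 47}.
g = 2: 2^141 ≡ 282; 2^94 ≡ 1 — hits 1, so not a primitive root.
g = 3: 3^141 ≡ 282; 3^94 ≡ 238; 3^6 ≡ 163 — none is 1, so 3 is a primitive root.
Hence the least primitive root of 283 is 3.

3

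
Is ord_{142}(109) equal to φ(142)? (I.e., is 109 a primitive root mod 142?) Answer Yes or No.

φ(142) = φ(2)·φ(71) = 1·70 = 70 = 2 · 5 · 7.
An element g generates (Z/142Z)^× iff g^(70/q) ≢ 1 (mod 142) for each prime q ∈ {2, 5, 7}.
109^35 ≡ 1 (mod 142)  [q = 2: ≡ 1 ✗]
109^14 ≡ 5 (mod 142)  [q = 5: ≢ 1 ✓]
109^10 ≡ 45 (mod 142)  [q = 7: ≢ 1 ✓]
The check at q = 2 fails, so 109 generates a proper subgroup.

No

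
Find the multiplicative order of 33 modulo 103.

51

The order of 33 must divide φ(103) = 103 − 1 = 102 = 2 · 3 · 17.
Divisors of 102: 1, 2, 3, 6, 17, 34, 51, 102.
Evaluate successive powers at the divisors of 102:
33^1 ≡ 33
33^2 ≡ 59
33^3 ≡ 93
33^6 ≡ 100
33^17 ≡ 46
33^34 ≡ 56
33^51 ≡ 1
Therefore the multiplicative order of 33 modulo 103 is 51.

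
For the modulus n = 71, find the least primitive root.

7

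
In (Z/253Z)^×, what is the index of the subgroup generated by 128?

2

ord(128) | φ(253) = φ(11·23) = (11−1)·(23−1) = 10·22 = 220 = 2^2 · 5 · 11.
Divisors of 220: 1, 2, 4, 5, 10, 11, 20, 22, 44, 55, 110, 220.
Evaluate successive powers at the divisors of 220:
128^1 ≡ 128 (mod 253)
128^2 ≡ 192 (mod 253)
128^4 ≡ 179 (mod 253)
128^5 ≡ 142 (mod 253)
128^10 ≡ 177 (mod 253)
128^11 ≡ 139 (mod 253)
128^20 ≡ 210 (mod 253)
128^22 ≡ 93 (mod 253)
128^44 ≡ 47 (mod 253)
128^55 ≡ 208 (mod 253)
128^110 ≡ 1 (mod 253) ✓
The order of 128 is 110, so the subgroup it generates has 110 elements.
The index is φ(253) / ord(128) = 220 / 110 = 2.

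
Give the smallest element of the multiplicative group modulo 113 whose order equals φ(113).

3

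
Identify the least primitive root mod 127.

3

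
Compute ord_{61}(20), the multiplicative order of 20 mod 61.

Since 20 ∈ (Z/61Z)^×, its order divides φ(61) = 61 − 1 = 60 = 2^2 · 3 · 5.
Divisors of 60: 1, 2, 3, 4, 5, 6, 10, 12, 15, 20, 30, 60.
Test each divisor d:
20^1 ≡ 20 (mod 61)
20^2 ≡ 34 (mod 61)
20^3 ≡ 9 (mod 61)
20^4 ≡ 58 (mod 61)
20^5 ≡ 1 (mod 61) ✓
Hence ord(20) = 5.

5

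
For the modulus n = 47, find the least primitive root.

5

φ(47) = 47 − 1 = 46 = 2 · 23.
Test candidates g = 2, 3, … against the prime factors q ∈ {2, 23} of φ(47): g is a generator iff g^(46/q) ≢ 1 for every such q.
g = 2: 2^23 ≡ 1 — hits 1, so not a primitive root.
g = 3: 3^23 ≡ 1 — hits 1, so not a primitive root.
g = 4: 4^23 ≡ 1 — hits 1, so not a primitive root.
g = 5: 5^23 ≡ 46; 5^2 ≡ 25 — none is 1, so 5 is a primitive root.
So 5 is the smallest generator of (Z/47Z)^×.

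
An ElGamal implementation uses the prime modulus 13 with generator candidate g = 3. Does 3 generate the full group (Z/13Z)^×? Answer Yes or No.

No

φ(13) = 13 − 1 = 12 = 2^2 · 3.
Test 3^(12/q) mod 13 for each prime factor q of 12:
3^6 ≡ 1 (mod 13)  [q = 2: ≡ 1 ✗]
3^4 ≡ 3 (mod 13)  [q = 3: ≢ 1 ✓]
3^6 ≡ 1 shows ord(3) | 6, strictly less than φ(13); not a primitive root.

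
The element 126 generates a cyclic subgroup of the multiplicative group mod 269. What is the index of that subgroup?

2

The order of 126 must divide φ(269) = 269 − 1 = 268 = 2^2 · 67.
Divisors of 268: 1, 2, 4, 67, 134, 268.
Test each divisor d:
126^1 ≡ 126 (mod 269)
126^2 ≡ 5 (mod 269)
126^4 ≡ 25 (mod 269)
126^67 ≡ 268 (mod 269)
126^134 ≡ 1 (mod 269) ✓
The order of 126 is 134, so the subgroup it generates has 134 elements.
[(Z/269Z)^× : ⟨126⟩] = 268/134 = 2.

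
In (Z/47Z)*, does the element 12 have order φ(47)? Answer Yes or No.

No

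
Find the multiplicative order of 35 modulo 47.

Since 35 ∈ (Z/47Z)^×, its order divides φ(47) = 47 − 1 = 46 = 2 · 23.
Divisors of 46: 1, 2, 23, 46.
Test each divisor d:
35^1 ≡ 35 (mod 47)
35^2 ≡ 3 (mod 47)
35^23 ≡ 46 (mod 47)
35^46 ≡ 1 (mod 47) ✓
So ord_47(35) = 46.

46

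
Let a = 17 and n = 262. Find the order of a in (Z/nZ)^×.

130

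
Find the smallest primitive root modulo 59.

2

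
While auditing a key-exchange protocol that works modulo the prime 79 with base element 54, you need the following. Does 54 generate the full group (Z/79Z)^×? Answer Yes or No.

Yes

φ(79) = 79 − 1 = 78 = 2 · 3 · 13.
An element g generates (Z/79Z)^× iff g^(78/q) ≢ 1 (mod 79) for each prime q ∈ {2, 3, 13}.
54^39 ≡ 78 (mod 79)  [q = 2: ≢ 1 ✓]
54^26 ≡ 23 (mod 79)  [q = 3: ≢ 1 ✓]
54^6 ≡ 52 (mod 79)  [q = 13: ≢ 1 ✓]
Every test exponent gives a nontrivial residue, hence 54 generates the full group.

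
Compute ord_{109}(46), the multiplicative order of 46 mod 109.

By Lagrange's theorem, ord_109(46) divides φ(109) = 109 − 1 = 108 = 2^2 · 3^3.
Divisors of 108: 1, 2, 3, 4, 6, 9, 12, 18, 27, 36, 54, 108.
Evaluate successive powers at the divisors of 108:
46^1 ≡ 46 (mod 109)
46^2 ≡ 45 (mod 109)
46^3 ≡ 108 (mod 109)
46^4 ≡ 63 (mod 109)
46^6 ≡ 1 (mod 109) ✓
Hence ord(46) = 6.

6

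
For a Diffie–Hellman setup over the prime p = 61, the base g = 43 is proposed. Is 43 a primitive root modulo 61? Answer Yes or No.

Yes

φ(61) = 61 − 1 = 60 = 2^2 · 3 · 5.
Test 43^(60/q) mod 61 for each prime factor q of 60:
43^30 ≡ 60 (mod 61)  [q = 2: ≢ 1 ✓]
43^20 ≡ 47 (mod 61)  [q = 3: ≢ 1 ✓]
43^12 ≡ 58 (mod 61)  [q = 5: ≢ 1 ✓]
Every test exponent gives a nontrivial residue, hence 43 generates the full group.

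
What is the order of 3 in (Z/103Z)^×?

34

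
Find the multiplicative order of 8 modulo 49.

The order of 8 must divide φ(49) = φ(7^2) = 7·(7−1) = 42 = 2 · 3 · 7.
Divisors of 42: 1, 2, 3, 6, 7, 14, 21, 42.
Check 8^d mod 49 for each divisor in increasing order:
8^1 ≡ 8
8^2 ≡ 15
8^3 ≡ 22
8^6 ≡ 43
8^7 ≡ 1
The smallest such exponent is 7, so the order of 8 is 7.

7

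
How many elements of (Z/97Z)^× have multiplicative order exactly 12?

φ(97) = 97 − 1 = 96 = 2^5 · 3.
Since (Z/97Z)^× is cyclic of order 96, the number of elements of order d is φ(d) when d | 96 and 0 otherwise.
12 = 2^2 · 3 divides 96, and φ(12) = 4.

4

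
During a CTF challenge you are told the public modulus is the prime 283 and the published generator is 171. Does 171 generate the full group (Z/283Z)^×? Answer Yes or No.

φ(283) = 283 − 1 = 282 = 2 · 3 · 47.
An element g generates (Z/283Z)^× iff g^(282/q) ≢ 1 (mod 283) for each prime q ∈ {2, 3, 47}.
171^141 ≡ 282 (mod 283)  [q = 2: ≢ 1 ✓]
171^94 ≡ 44 (mod 283)  [q = 3: ≢ 1 ✓]
171^6 ≡ 155 (mod 283)  [q = 47: ≢ 1 ✓]
All checks pass, so 171 has order 282 and is a primitive root modulo 283.

Yes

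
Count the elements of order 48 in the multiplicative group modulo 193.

16

φ(193) = 193 − 1 = 192 = 2^6 · 3.
Since (Z/193Z)^× is cyclic of order 192, the number of elements of order d is φ(d) when d | 192 and 0 otherwise.
48 = 2^4 · 3 divides 192, and φ(48) = 16.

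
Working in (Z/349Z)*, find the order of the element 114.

348

The order of 114 must divide φ(349) = 349 − 1 = 348 = 2^2 · 3 · 29.
Divisors of 348: 1, 2, 3, 4, 6, 12, 29, 58, 87, 116, 174, 348.
Evaluate successive powers at the divisors of 348:
114^1 ≡ 114 (mod 349)
114^2 ≡ 83 (mod 349)
114^3 ≡ 39 (mod 349)
114^4 ≡ 258 (mod 349)
114^6 ≡ 125 (mod 349)
114^12 ≡ 269 (mod 349)
114^29 ≡ 160 (mod 349)
114^58 ≡ 123 (mod 349)
114^87 ≡ 136 (mod 349)
114^116 ≡ 122 (mod 349)
114^174 ≡ 348 (mod 349)
114^348 ≡ 1 (mod 349) ✓
Therefore the multiplicative order of 114 modulo 349 is 348.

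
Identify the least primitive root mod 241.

7

φ(241) = 241 − 1 = 240 = 2^4 · 3 · 5.
Test candidates g = 2, 3, … against the prime factors q ∈ {2, 3, 5} of φ(241): g is a generator iff g^(240/q) ≢ 1 for every such q.
g = 2: 2^120 ≡ 1 — hits 1, so not a primitive root.
g = 3: 3^120 ≡ 1 — hits 1, so not a primitive root.
g = 4: 4^120 ≡ 1 — hits 1, so not a primitive root.
g = 5: 5^120 ≡ 1 — hits 1, so not a primitive root.
g = 6: 6^120 ≡ 1 — hits 1, so not a primitive root.
g = 7: 7^120 ≡ 240; 7^80 ≡ 15; 7^48 ≡ 91 — none is 1, so 7 is a primitive root.
The smallest primitive root modulo 241 is 7.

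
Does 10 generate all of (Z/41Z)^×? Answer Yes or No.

No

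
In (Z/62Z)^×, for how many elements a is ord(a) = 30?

8

φ(62) = φ(2)·φ(31) = 1·30 = 30 = 2 · 3 · 5.
In a cyclic group of order 30, there are φ(d) elements of order d for each divisor d of 30, and zero for non-divisors.
30 = 2 · 3 · 5 divides 30, and φ(30) = 8.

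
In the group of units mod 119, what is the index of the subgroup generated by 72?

Since 72 ∈ (Z/119Z)^×, its order divides φ(119) = φ(7·17) = (7−1)·(17−1) = 6·16 = 96 = 2^5 · 3.
Divisors of 96: 1, 2, 3, 4, 6, 8, 12, 16, 24, 32, 48, 96.
Compute 72^d (mod 119) for the divisors d until we hit 1:
72^1 ≡ 72 (mod 119)
72^2 ≡ 67 (mod 119)
72^3 ≡ 64 (mod 119)
72^4 ≡ 86 (mod 119)
72^6 ≡ 50 (mod 119)
72^8 ≡ 18 (mod 119)
72^12 ≡ 1 (mod 119) ✓
So ord_119(72) = 12, hence |⟨72⟩| = 12.
The index is φ(119) / ord(72) = 96 / 12 = 8.

8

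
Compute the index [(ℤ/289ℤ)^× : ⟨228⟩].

1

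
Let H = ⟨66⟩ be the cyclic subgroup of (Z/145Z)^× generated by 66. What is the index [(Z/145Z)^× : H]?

4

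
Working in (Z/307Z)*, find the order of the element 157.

306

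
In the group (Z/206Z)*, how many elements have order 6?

φ(206) = φ(2)·φ(103) = 1·102 = 102 = 2 · 3 · 17.
In a cyclic group of order 102, there are φ(d) elements of order d for each divisor d of 102, and zero for non-divisors.
6 = 2 · 3 divides 102, and φ(6) = 2.

2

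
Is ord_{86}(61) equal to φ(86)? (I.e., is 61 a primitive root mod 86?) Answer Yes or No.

Yes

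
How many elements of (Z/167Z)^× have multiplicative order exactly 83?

82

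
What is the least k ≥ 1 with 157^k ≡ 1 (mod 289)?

68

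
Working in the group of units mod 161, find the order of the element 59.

66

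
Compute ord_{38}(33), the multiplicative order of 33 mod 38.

18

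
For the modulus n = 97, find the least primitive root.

φ(97) = 97 − 1 = 96 = 2^5 · 3.
g is a primitive root iff g^(96/q) ≢ 1 (mod 97) for each prime q ∈ {2, 3}.
g = 2: 2^48 ≡ 1 — hits 1, so not a primitive root.
g = 3: 3^48 ≡ 1 — hits 1, so not a primitive root.
g = 4: 4^48 ≡ 1 — hits 1, so not a primitive root.
g = 5: 5^48 ≡ 96; 5^32 ≡ 35 — none is 1, so 5 is a primitive root.
Hence the least primitive root of 97 is 5.

5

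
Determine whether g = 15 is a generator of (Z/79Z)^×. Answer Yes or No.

No

φ(79) = 79 − 1 = 78 = 2 · 3 · 13.
Test 15^(78/q) mod 79 for each prime factor q of 78:
15^39 ≡ 78 (mod 79)  [q = 2: ≢ 1 ✓]
15^26 ≡ 1 (mod 79)  [q = 3: ≡ 1 ✗]
15^6 ≡ 10 (mod 79)  [q = 13: ≢ 1 ✓]
Since 15^26 ≡ 1, the order of 15 divides 26 < 78, so 15 is not a primitive root.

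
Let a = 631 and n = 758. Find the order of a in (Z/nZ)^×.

378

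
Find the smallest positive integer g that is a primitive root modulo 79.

φ(79) = 79 − 1 = 78 = 2 · 3 · 13.
g is a primitive root iff g^(78/q) ≢ 1 (mod 79) for each prime q ∈ {2, 3, 13}.
g = 2: 2^39 ≡ 1 — hits 1, so not a primitive root.
g = 3: 3^39 ≡ 78; 3^26 ≡ 23; 3^6 ≡ 18 — none is 1, so 3 is a primitive root.
Hence the least primitive root of 79 is 3.

3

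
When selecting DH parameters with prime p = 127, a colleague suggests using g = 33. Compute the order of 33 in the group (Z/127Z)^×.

The order of 33 must divide φ(127) = 127 − 1 = 126 = 2 · 3^2 · 7.
Divisors of 126: 1, 2, 3, 6, 7, 9, 14, 18, 21, 42, 63, 126.
Evaluate successive powers at the divisors of 126:
33^1 ≡ 33 (mod 127)
33^2 ≡ 73 (mod 127)
33^3 ≡ 123 (mod 127)
33^6 ≡ 16 (mod 127)
33^7 ≡ 20 (mod 127)
33^9 ≡ 63 (mod 127)
33^14 ≡ 19 (mod 127)
33^18 ≡ 32 (mod 127)
33^21 ≡ 126 (mod 127)
33^42 ≡ 1 (mod 127) ✓
So ord_127(33) = 42.

42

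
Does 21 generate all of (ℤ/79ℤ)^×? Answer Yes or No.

φ(79) = 79 − 1 = 78 = 2 · 3 · 13.
21 is a primitive root mod 79 iff 21^(φ(79)/q) ≢ 1 for every prime q | φ(79), i.e. q ∈ {2, 3, 13}.
21^39 ≡ 1 (mod 79)  [q = 2: ≡ 1 ✗]
21^26 ≡ 1 (mod 79)  [q = 3: ≡ 1 ✗]
21^6 ≡ 8 (mod 79)  [q = 13: ≢ 1 ✓]
The check at q = 2 fails, so 21 generates a proper subgroup.

No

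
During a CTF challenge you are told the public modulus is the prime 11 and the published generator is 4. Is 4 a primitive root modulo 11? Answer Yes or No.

φ(11) = 11 − 1 = 10 = 2 · 5.
It suffices to check that the order of 4 is not a proper divisor of 10: compute 4^(10/q) for q ∈ {2, 5}.
4^5 ≡ 1 (mod 11)  [q = 2: ≡ 1 ✗]
4^2 ≡ 5 (mod 11)  [q = 5: ≢ 1 ✓]
The check at q = 2 fails, so 4 generates a proper subgroup.

No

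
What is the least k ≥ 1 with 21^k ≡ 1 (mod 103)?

The order of 21 must divide φ(103) = 103 − 1 = 102 = 2 · 3 · 17.
Divisors of 102: 1, 2, 3, 6, 17, 34, 51, 102.
Check 21^d mod 103 for each divisor in increasing order:
21^1 ≡ 21 (mod 103)
21^2 ≡ 29 (mod 103)
21^3 ≡ 94 (mod 103)
21^6 ≡ 81 (mod 103)
21^17 ≡ 57 (mod 103)
21^34 ≡ 56 (mod 103)
21^51 ≡ 102 (mod 103)
21^102 ≡ 1 (mod 103) ✓
So ord_103(21) = 102.

102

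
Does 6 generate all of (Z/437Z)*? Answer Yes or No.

No

437 = 19 · 23 is a product of two distinct odd primes, so (Z/437Z)^× ≅ (Z/19Z)^× × (Z/23Z)^× is not cyclic.
No primitive root modulo 437 exists; in particular 6 is not one.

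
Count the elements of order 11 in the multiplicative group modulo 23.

10

φ(23) = 23 − 1 = 22 = 2 · 11.
In a cyclic group of order 22, there are φ(d) elements of order d for each divisor d of 22, and zero for non-divisors.
11 | 22, and φ(11) = 11 − 1 = 10.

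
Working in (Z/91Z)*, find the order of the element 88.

6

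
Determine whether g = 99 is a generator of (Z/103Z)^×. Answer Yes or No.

φ(103) = 103 − 1 = 102 = 2 · 3 · 17.
Test 99^(102/q) mod 103 for each prime factor q of 102:
99^51 ≡ 102 (mod 103)  [q = 2: ≢ 1 ✓]
99^34 ≡ 56 (mod 103)  [q = 3: ≢ 1 ✓]
99^6 ≡ 79 (mod 103)  [q = 17: ≢ 1 ✓]
None equal 1, so ord_103(99) = 102: 99 is a primitive root.

Yes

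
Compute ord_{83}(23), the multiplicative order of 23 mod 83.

41

The order of 23 must divide φ(83) = 83 − 1 = 82 = 2 · 41.
Divisors of 82: 1, 2, 41, 82.
Evaluate successive powers at the divisors of 82:
23^1 ≡ 23
23^2 ≡ 31
23^41 ≡ 1
The smallest such exponent is 41, so the order of 23 is 41.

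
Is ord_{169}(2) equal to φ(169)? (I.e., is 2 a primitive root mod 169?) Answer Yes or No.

Yes

φ(169) = φ(13^2) = 13·(13−1) = 156 = 2^2 · 3 · 13.
2 is a primitive root mod 169 iff 2^(φ(169)/q) ≢ 1 for every prime q | φ(169), i.e. q ∈ {2, 3, 13}.
2^78 ≡ 168 (mod 169)  [q = 2: ≢ 1 ✓]
2^52 ≡ 146 (mod 169)  [q = 3: ≢ 1 ✓]
2^12 ≡ 40 (mod 169)  [q = 13: ≢ 1 ✓]
Every test exponent gives a nontrivial residue, hence 2 generates the full group.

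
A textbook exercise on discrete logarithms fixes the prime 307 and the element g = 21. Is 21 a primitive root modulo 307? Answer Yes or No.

φ(307) = 307 − 1 = 306 = 2 · 3^2 · 17.
21 is a primitive root mod 307 iff 21^(φ(307)/q) ≢ 1 for every prime q | φ(307), i.e. q ∈ {2, 3, 17}.
21^153 ≡ 306 (mod 307)  [q = 2: ≢ 1 ✓]
21^102 ≡ 17 (mod 307)  [q = 3: ≢ 1 ✓]
21^18 ≡ 115 (mod 307)  [q = 17: ≢ 1 ✓]
Every test exponent gives a nontrivial residue, hence 21 generates the full group.

Yes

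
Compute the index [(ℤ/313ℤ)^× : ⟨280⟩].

24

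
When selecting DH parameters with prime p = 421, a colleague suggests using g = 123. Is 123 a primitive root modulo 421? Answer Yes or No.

No

φ(421) = 421 − 1 = 420 = 2^2 · 3 · 5 · 7.
Test 123^(420/q) mod 421 for each prime factor q of 420:
123^210 ≡ 420 (mod 421)  [q = 2: ≢ 1 ✓]
123^140 ≡ 1 (mod 421)  [q = 3: ≡ 1 ✗]
123^84 ≡ 279 (mod 421)  [q = 5: ≢ 1 ✓]
123^60 ≡ 152 (mod 421)  [q = 7: ≢ 1 ✓]
123^140 ≡ 1 shows ord(123) | 140, strictly less than φ(421); not a primitive root.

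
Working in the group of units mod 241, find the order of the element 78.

By Lagrange's theorem, ord_241(78) divides φ(241) = 241 − 1 = 240 = 2^4 · 3 · 5.
Divisors of 240: 1, 2, 3, 4, 5, 6, 8, 10, 12, 15, 16, 20, 24, 30, 40, 48, 60, 80, 120, 240.
Evaluate successive powers at the divisors of 240:
78^1 ≡ 78
78^2 ≡ 59
78^3 ≡ 23
78^4 ≡ 107
78^5 ≡ 152
78^6 ≡ 47
78^8 ≡ 122
78^10 ≡ 209
78^12 ≡ 40
78^15 ≡ 197
78^16 ≡ 183
78^20 ≡ 60
78^24 ≡ 154
78^30 ≡ 8
78^40 ≡ 226
78^48 ≡ 98
78^60 ≡ 64
78^80 ≡ 225
78^120 ≡ 240
78^240 ≡ 1
Hence ord(78) = 240.

240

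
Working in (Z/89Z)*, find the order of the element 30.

88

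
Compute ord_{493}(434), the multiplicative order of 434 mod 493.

By Lagrange's theorem, ord_493(434) divides φ(493) = φ(17·29) = (17−1)·(29−1) = 16·28 = 448 = 2^6 · 7.
Divisors of 448: 1, 2, 4, 7, 8, 14, 16, 28, 32, 56, 64, 112, 224, 448.
Test each divisor d:
434^1 ≡ 434 (mod 493)
434^2 ≡ 30 (mod 493)
434^4 ≡ 407 (mod 493)
434^7 ≡ 376 (mod 493)
434^8 ≡ 1 (mod 493) ✓
The smallest such exponent is 8, so the order of 434 is 8.

8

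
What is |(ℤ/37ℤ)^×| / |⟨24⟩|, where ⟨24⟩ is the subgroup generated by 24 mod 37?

1

ord(24) | φ(37) = 37 − 1 = 36 = 2^2 · 3^2.
Divisors of 36: 1, 2, 3, 4, 6, 9, 12, 18, 36.
Check 24^d mod 37 for each divisor in increasing order:
24^1 ≡ 24 (mod 37)
24^2 ≡ 21 (mod 37)
24^3 ≡ 23 (mod 37)
24^4 ≡ 34 (mod 37)
24^6 ≡ 11 (mod 37)
24^9 ≡ 31 (mod 37)
24^12 ≡ 10 (mod 37)
24^18 ≡ 36 (mod 37)
24^36 ≡ 1 (mod 37) ✓
The order of 24 is 36, so the subgroup it generates has 36 elements.
[(Z/37Z)^× : ⟨24⟩] = 36/36 = 1.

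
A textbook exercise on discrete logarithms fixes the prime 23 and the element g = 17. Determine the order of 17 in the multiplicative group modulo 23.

By Lagrange's theorem, ord_23(17) divides φ(23) = 23 − 1 = 22 = 2 · 11.
Divisors of 22: 1, 2, 11, 22.
Test each divisor d:
17^1 ≡ 17 (mod 23)
17^2 ≡ 13 (mod 23)
17^11 ≡ 22 (mod 23)
17^22 ≡ 1 (mod 23) ✓
Therefore the multiplicative order of 17 modulo 23 is 22.

22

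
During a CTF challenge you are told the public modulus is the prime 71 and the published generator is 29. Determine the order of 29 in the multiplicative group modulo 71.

35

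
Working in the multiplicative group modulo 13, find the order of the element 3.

3

The order of 3 must divide φ(13) = 13 − 1 = 12 = 2^2 · 3.
Divisors of 12: 1, 2, 3, 4, 6, 12.
Evaluate successive powers at the divisors of 12:
3^1 ≡ 3 (mod 13)
3^2 ≡ 9 (mod 13)
3^3 ≡ 1 (mod 13) ✓
The smallest such exponent is 3, so the order of 3 is 3.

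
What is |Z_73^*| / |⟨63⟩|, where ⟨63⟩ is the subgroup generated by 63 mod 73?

9

The order of 63 must divide φ(73) = 73 − 1 = 72 = 2^3 · 3^2.
Divisors of 72: 1, 2, 3, 4, 6, 8, 9, 12, 18, 24, 36, 72.
Evaluate successive powers at the divisors of 72:
63^1 ≡ 63
63^2 ≡ 27
63^3 ≡ 22
63^4 ≡ 72
63^6 ≡ 46
63^8 ≡ 1
The order of 63 is 8, so the subgroup it generates has 8 elements.
The index is φ(73) / ord(63) = 72 / 8 = 9.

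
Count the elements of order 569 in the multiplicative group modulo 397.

φ(397) = 397 − 1 = 396 = 2^2 · 3^2 · 11.
Since (Z/397Z)^× is cyclic of order 396, the number of elements of order d is φ(d) when d | 396 and 0 otherwise.
569 does not divide 396, so no element of (Z/397Z)^× has order 569.

0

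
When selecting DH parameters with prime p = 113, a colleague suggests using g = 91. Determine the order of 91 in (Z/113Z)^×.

The order of 91 must divide φ(113) = 113 − 1 = 112 = 2^4 · 7.
Divisors of 112: 1, 2, 4, 7, 8, 14, 16, 28, 56, 112.
Compute 91^d (mod 113) for the divisors d until we hit 1:
91^1 ≡ 91 (mod 113)
91^2 ≡ 32 (mod 113)
91^4 ≡ 7 (mod 113)
91^7 ≡ 44 (mod 113)
91^8 ≡ 49 (mod 113)
91^14 ≡ 15 (mod 113)
91^16 ≡ 28 (mod 113)
91^28 ≡ 112 (mod 113)
91^56 ≡ 1 (mod 113) ✓
The smallest such exponent is 56, so the order of 91 is 56.

56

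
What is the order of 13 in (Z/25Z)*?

20

The order of 13 must divide φ(25) = φ(5^2) = 5·(5−1) = 20 = 2^2 · 5.
Divisors of 20: 1, 2, 4, 5, 10, 20.
Compute 13^d (mod 25) for the divisors d until we hit 1:
13^1 ≡ 13
13^2 ≡ 19
13^4 ≡ 11
13^5 ≡ 18
13^10 ≡ 24
13^20 ≡ 1
Hence ord(13) = 20.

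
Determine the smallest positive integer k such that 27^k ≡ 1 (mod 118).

29

ord(27) | φ(118) = φ(2)·φ(59) = 1·58 = 58 = 2 · 29.
Divisors of 58: 1, 2, 29, 58.
Check 27^d mod 118 for each divisor in increasing order:
27^1 ≡ 27
27^2 ≡ 21
27^29 ≡ 1
Hence ord(27) = 29.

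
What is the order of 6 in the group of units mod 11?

10

Since 6 ∈ (Z/11Z)^×, its order divides φ(11) = 11 − 1 = 10 = 2 · 5.
Divisors of 10: 1, 2, 5, 10.
Evaluate successive powers at the divisors of 10:
6^1 ≡ 6
6^2 ≡ 3
6^5 ≡ 10
6^10 ≡ 1
Hence ord(6) = 10.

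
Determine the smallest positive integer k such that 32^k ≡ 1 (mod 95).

By Lagrange's theorem, ord_95(32) divides φ(95) = φ(5·19) = (5−1)·(19−1) = 4·18 = 72 = 2^3 · 3^2.
Divisors of 72: 1, 2, 3, 4, 6, 8, 9, 12, 18, 24, 36, 72.
Test each divisor d:
32^1 ≡ 32 (mod 95)
32^2 ≡ 74 (mod 95)
32^3 ≡ 88 (mod 95)
32^4 ≡ 61 (mod 95)
32^6 ≡ 49 (mod 95)
32^8 ≡ 16 (mod 95)
32^9 ≡ 37 (mod 95)
32^12 ≡ 26 (mod 95)
32^18 ≡ 39 (mod 95)
32^24 ≡ 11 (mod 95)
32^36 ≡ 1 (mod 95) ✓
The smallest such exponent is 36, so the order of 32 is 36.

36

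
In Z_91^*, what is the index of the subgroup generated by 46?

ord(46) | φ(91) = φ(7·13) = (7−1)·(13−1) = 6·12 = 72 = 2^3 · 3^2.
Divisors of 72: 1, 2, 3, 4, 6, 8, 9, 12, 18, 24, 36, 72.
Test each divisor d:
46^1 ≡ 46 (mod 91)
46^2 ≡ 23 (mod 91)
46^3 ≡ 57 (mod 91)
46^4 ≡ 74 (mod 91)
46^6 ≡ 64 (mod 91)
46^8 ≡ 16 (mod 91)
46^9 ≡ 8 (mod 91)
46^12 ≡ 1 (mod 91) ✓
Thus |⟨46⟩| = ord(46) = 12.
The index is φ(91) / ord(46) = 72 / 12 = 6.

6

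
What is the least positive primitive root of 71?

7

φ(71) = 71 − 1 = 70 = 2 · 5 · 7.
Test candidates g = 2, 3, … against the prime factors q ∈ {2, 5, 7} of φ(71): g is a generator iff g^(70/q) ≢ 1 for every such q.
g = 2: 2^35 ≡ 1 — hits 1, so not a primitive root.
g = 3: 3^35 ≡ 1 — hits 1, so not a primitive root.
g = 4: 4^35 ≡ 1 — hits 1, so not a primitive root.
g = 5: 5^35 ≡ 1 — hits 1, so not a primitive root.
g = 6: 6^35 ≡ 1 — hits 1, so not a primitive root.
g = 7: 7^35 ≡ 70; 7^14 ≡ 54; 7^10 ≡ 45 — none is 1, so 7 is a primitive root.
So 7 is the smallest generator of (Z/71Z)^×.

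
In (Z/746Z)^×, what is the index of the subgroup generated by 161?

3

Since 161 ∈ (Z/746Z)^×, its order divides φ(746) = φ(2)·φ(373) = 1·372 = 372 = 2^2 · 3 · 31.
Divisors of 372: 1, 2, 3, 4, 6, 12, 31, 62, 93, 124, 186, 372.
Check 161^d mod 746 for each divisor in increasing order:
161^1 ≡ 161
161^2 ≡ 557
161^3 ≡ 157
161^4 ≡ 659
161^6 ≡ 31
161^12 ≡ 215
161^31 ≡ 269
161^62 ≡ 745
161^93 ≡ 477
161^124 ≡ 1
So ord_746(161) = 124, hence |⟨161⟩| = 124.
Index = |(Z/746Z)^×| / |⟨161⟩| = 372 / 124 = 3.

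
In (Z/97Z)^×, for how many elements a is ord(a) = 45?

0

φ(97) = 97 − 1 = 96 = 2^5 · 3.
In a cyclic group of order 96, there are φ(d) elements of order d for each divisor d of 96, and zero for non-divisors.
Since 45 ∤ 96, the count is 0.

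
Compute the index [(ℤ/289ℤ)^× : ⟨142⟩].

1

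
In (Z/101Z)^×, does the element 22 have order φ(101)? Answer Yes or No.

No

φ(101) = 101 − 1 = 100 = 2^2 · 5^2.
An element g generates (Z/101Z)^× iff g^(100/q) ≢ 1 (mod 101) for each prime q ∈ {2, 5}.
22^50 ≡ 1 (mod 101)  [q = 2: ≡ 1 ✗]
22^20 ≡ 84 (mod 101)  [q = 5: ≢ 1 ✓]
Since 22^50 ≡ 1, the order of 22 divides 50 < 100, so 22 is not a primitive root.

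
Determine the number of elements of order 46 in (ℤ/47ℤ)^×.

22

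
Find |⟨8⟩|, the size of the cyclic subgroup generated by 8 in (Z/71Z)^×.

35

The order of 8 must divide φ(71) = 71 − 1 = 70 = 2 · 5 · 7.
Divisors of 70: 1, 2, 5, 7, 10, 14, 35, 70.
Test each divisor d:
8^1 ≡ 8
8^2 ≡ 64
8^5 ≡ 37
8^7 ≡ 25
8^10 ≡ 20
8^14 ≡ 57
8^35 ≡ 1
Therefore the multiplicative order of 8 modulo 71 is 35.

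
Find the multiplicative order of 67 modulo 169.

156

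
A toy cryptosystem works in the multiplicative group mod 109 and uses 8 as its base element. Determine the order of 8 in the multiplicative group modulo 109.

12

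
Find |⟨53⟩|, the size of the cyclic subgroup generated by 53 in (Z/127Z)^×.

The order of 53 must divide φ(127) = 127 − 1 = 126 = 2 · 3^2 · 7.
Divisors of 126: 1, 2, 3, 6, 7, 9, 14, 18, 21, 42, 63, 126.
Test each divisor d:
53^1 ≡ 53
53^2 ≡ 15
53^3 ≡ 33
53^6 ≡ 73
53^7 ≡ 59
53^9 ≡ 123
53^14 ≡ 52
53^18 ≡ 16
53^21 ≡ 20
53^42 ≡ 19
53^63 ≡ 126
53^126 ≡ 1
So ord_127(53) = 126.

126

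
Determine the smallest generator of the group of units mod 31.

3

φ(31) = 31 − 1 = 30 = 2 · 3 · 5.
g is a primitive root iff g^(30/q) ≢ 1 (mod 31) for each prime q ∈ {2, 3, 5}.
g = 2: 2^15 ≡ 1 — hits 1, so not a primitive root.
g = 3: 3^15 ≡ 30; 3^10 ≡ 25; 3^6 ≡ 16 — none is 1, so 3 is a primitive root.
The smallest primitive root modulo 31 is 3.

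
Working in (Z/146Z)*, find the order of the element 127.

36

ord(127) | φ(146) = φ(2)·φ(73) = 1·72 = 72 = 2^3 · 3^2.
Divisors of 72: 1, 2, 3, 4, 6, 8, 9, 12, 18, 24, 36, 72.
Test each divisor d:
127^1 ≡ 127
127^2 ≡ 69
127^3 ≡ 3
127^4 ≡ 89
127^6 ≡ 9
127^8 ≡ 37
127^9 ≡ 27
127^12 ≡ 81
127^18 ≡ 145
127^24 ≡ 137
127^36 ≡ 1
Hence ord(127) = 36.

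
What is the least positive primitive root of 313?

10

φ(313) = 313 − 1 = 312 = 2^3 · 3 · 13.
g is a primitive root iff g^(312/q) ≢ 1 (mod 313) for each prime q ∈ {2, 3, 13}.
g = 2: 2^156 ≡ 1 — hits 1, so not a primitive root.
g = 3: 3^156 ≡ 1 — hits 1, so not a primitive root.
g = 4: 4^156 ≡ 1 — hits 1, so not a primitive root.
g = 5: 5^156 ≡ 312; 5^104 ≡ 1 — hits 1, so not a primitive root.
g = 6: 6^156 ≡ 1 — hits 1, so not a primitive root.
g = 7: 7^156 ≡ 312; 7^104 ≡ 1 — hits 1, so not a primitive root.
g = 8: 8^156 ≡ 1 — hits 1, so not a primitive root.
g = 9: 9^156 ≡ 1 — hits 1, so not a primitive root.
g = 10: 10^156 ≡ 312; 10^104 ≡ 214; 10^24 ≡ 103 — none is 1, so 10 is a primitive root.
Hence the least primitive root of 313 is 10.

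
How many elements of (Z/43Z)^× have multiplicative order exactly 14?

φ(43) = 43 − 1 = 42 = 2 · 3 · 7.
Since (Z/43Z)^× is cyclic of order 42, the number of elements of order d is φ(d) when d | 42 and 0 otherwise.
14 = 2 · 7 divides 42, and φ(14) = 6.

6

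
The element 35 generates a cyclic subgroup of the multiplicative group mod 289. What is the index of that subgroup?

ord(35) | φ(289) = φ(17^2) = 17·(17−1) = 272 = 2^4 · 17.
Divisors of 272: 1, 2, 4, 8, 16, 17, 34, 68, 136, 272.
Compute 35^d (mod 289) for the divisors d until we hit 1:
35^1 ≡ 35 (mod 289)
35^2 ≡ 69 (mod 289)
35^4 ≡ 137 (mod 289)
35^8 ≡ 273 (mod 289)
35^16 ≡ 256 (mod 289)
35^17 ≡ 1 (mod 289) ✓
Thus |⟨35⟩| = ord(35) = 17.
[(Z/289Z)^× : ⟨35⟩] = 272/17 = 16.

16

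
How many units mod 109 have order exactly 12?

4

φ(109) = 109 − 1 = 108 = 2^2 · 3^3.
(Z/109Z)^× is cyclic (|G| = 108); a cyclic group of order m has exactly φ(d) elements of each order d | m, and none otherwise.
12 = 2^2 · 3 divides 108, and φ(12) = 4.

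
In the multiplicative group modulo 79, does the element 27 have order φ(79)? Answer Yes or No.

No

φ(79) = 79 − 1 = 78 = 2 · 3 · 13.
It suffices to check that the order of 27 is not a proper divisor of 78: compute 27^(78/q) for q ∈ {2, 3, 13}.
27^39 ≡ 78 (mod 79)  [q = 2: ≢ 1 ✓]
27^26 ≡ 1 (mod 79)  [q = 3: ≡ 1 ✗]
27^6 ≡ 65 (mod 79)  [q = 13: ≢ 1 ✓]
Since 27^26 ≡ 1, the order of 27 divides 26 < 78, so 27 is not a primitive root.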